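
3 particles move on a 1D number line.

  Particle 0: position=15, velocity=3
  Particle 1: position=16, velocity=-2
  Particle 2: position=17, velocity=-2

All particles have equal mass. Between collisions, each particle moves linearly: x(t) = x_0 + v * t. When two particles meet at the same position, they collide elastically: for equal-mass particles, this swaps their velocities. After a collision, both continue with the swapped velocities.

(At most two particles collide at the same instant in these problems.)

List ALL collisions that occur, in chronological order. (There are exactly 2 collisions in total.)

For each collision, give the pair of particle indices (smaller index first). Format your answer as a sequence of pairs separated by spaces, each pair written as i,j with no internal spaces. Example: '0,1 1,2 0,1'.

Answer: 0,1 1,2

Derivation:
Collision at t=1/5: particles 0 and 1 swap velocities; positions: p0=78/5 p1=78/5 p2=83/5; velocities now: v0=-2 v1=3 v2=-2
Collision at t=2/5: particles 1 and 2 swap velocities; positions: p0=76/5 p1=81/5 p2=81/5; velocities now: v0=-2 v1=-2 v2=3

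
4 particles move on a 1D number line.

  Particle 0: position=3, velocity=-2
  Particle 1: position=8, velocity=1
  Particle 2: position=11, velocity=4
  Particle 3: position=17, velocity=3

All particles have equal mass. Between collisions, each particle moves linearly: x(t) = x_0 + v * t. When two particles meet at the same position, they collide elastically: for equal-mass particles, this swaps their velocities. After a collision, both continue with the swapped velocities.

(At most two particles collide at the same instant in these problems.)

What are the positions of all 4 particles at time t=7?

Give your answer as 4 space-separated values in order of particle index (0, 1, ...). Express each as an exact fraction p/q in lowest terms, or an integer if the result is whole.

Collision at t=6: particles 2 and 3 swap velocities; positions: p0=-9 p1=14 p2=35 p3=35; velocities now: v0=-2 v1=1 v2=3 v3=4
Advance to t=7 (no further collisions before then); velocities: v0=-2 v1=1 v2=3 v3=4; positions = -11 15 38 39

Answer: -11 15 38 39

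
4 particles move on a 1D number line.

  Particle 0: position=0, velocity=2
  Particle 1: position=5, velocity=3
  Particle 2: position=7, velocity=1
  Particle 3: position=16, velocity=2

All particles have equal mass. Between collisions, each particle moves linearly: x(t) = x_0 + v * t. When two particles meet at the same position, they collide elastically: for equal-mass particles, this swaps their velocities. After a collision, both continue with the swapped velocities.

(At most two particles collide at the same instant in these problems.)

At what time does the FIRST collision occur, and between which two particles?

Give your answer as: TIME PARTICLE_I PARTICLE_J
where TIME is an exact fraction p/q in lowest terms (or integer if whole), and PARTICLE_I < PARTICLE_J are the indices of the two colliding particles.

Pair (0,1): pos 0,5 vel 2,3 -> not approaching (rel speed -1 <= 0)
Pair (1,2): pos 5,7 vel 3,1 -> gap=2, closing at 2/unit, collide at t=1
Pair (2,3): pos 7,16 vel 1,2 -> not approaching (rel speed -1 <= 0)
Earliest collision: t=1 between 1 and 2

Answer: 1 1 2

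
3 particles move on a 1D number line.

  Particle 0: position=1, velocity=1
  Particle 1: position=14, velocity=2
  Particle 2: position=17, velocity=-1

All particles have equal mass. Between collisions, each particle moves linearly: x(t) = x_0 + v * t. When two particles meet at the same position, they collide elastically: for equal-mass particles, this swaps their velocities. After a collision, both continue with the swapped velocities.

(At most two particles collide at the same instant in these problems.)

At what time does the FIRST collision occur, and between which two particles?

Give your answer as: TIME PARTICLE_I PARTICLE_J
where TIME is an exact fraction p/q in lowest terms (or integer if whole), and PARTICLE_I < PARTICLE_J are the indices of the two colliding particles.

Pair (0,1): pos 1,14 vel 1,2 -> not approaching (rel speed -1 <= 0)
Pair (1,2): pos 14,17 vel 2,-1 -> gap=3, closing at 3/unit, collide at t=1
Earliest collision: t=1 between 1 and 2

Answer: 1 1 2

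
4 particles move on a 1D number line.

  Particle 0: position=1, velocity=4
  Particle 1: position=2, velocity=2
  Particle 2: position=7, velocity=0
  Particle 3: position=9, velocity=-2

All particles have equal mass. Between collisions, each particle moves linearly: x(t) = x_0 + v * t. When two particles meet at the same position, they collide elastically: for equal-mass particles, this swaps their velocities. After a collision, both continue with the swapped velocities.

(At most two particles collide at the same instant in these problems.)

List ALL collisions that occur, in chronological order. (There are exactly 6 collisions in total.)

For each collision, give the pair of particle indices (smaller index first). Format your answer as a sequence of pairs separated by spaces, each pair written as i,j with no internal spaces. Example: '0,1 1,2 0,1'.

Collision at t=1/2: particles 0 and 1 swap velocities; positions: p0=3 p1=3 p2=7 p3=8; velocities now: v0=2 v1=4 v2=0 v3=-2
Collision at t=1: particles 2 and 3 swap velocities; positions: p0=4 p1=5 p2=7 p3=7; velocities now: v0=2 v1=4 v2=-2 v3=0
Collision at t=4/3: particles 1 and 2 swap velocities; positions: p0=14/3 p1=19/3 p2=19/3 p3=7; velocities now: v0=2 v1=-2 v2=4 v3=0
Collision at t=3/2: particles 2 and 3 swap velocities; positions: p0=5 p1=6 p2=7 p3=7; velocities now: v0=2 v1=-2 v2=0 v3=4
Collision at t=7/4: particles 0 and 1 swap velocities; positions: p0=11/2 p1=11/2 p2=7 p3=8; velocities now: v0=-2 v1=2 v2=0 v3=4
Collision at t=5/2: particles 1 and 2 swap velocities; positions: p0=4 p1=7 p2=7 p3=11; velocities now: v0=-2 v1=0 v2=2 v3=4

Answer: 0,1 2,3 1,2 2,3 0,1 1,2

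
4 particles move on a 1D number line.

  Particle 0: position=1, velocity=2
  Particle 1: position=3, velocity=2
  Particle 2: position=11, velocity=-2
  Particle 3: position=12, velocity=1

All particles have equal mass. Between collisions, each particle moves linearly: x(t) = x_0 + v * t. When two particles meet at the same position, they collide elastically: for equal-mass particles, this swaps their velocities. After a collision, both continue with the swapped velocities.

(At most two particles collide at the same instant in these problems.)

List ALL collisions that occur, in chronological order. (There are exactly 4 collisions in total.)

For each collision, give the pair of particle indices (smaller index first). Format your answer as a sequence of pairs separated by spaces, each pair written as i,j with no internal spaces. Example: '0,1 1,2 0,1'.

Collision at t=2: particles 1 and 2 swap velocities; positions: p0=5 p1=7 p2=7 p3=14; velocities now: v0=2 v1=-2 v2=2 v3=1
Collision at t=5/2: particles 0 and 1 swap velocities; positions: p0=6 p1=6 p2=8 p3=29/2; velocities now: v0=-2 v1=2 v2=2 v3=1
Collision at t=9: particles 2 and 3 swap velocities; positions: p0=-7 p1=19 p2=21 p3=21; velocities now: v0=-2 v1=2 v2=1 v3=2
Collision at t=11: particles 1 and 2 swap velocities; positions: p0=-11 p1=23 p2=23 p3=25; velocities now: v0=-2 v1=1 v2=2 v3=2

Answer: 1,2 0,1 2,3 1,2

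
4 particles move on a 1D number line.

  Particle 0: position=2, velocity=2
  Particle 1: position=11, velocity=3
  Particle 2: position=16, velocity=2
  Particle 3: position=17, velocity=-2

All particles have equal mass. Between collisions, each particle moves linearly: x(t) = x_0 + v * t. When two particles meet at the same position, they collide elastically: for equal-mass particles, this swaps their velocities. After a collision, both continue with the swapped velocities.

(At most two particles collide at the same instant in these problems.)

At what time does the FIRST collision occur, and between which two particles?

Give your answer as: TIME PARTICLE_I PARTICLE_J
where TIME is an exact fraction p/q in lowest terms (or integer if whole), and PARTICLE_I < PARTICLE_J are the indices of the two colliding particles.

Pair (0,1): pos 2,11 vel 2,3 -> not approaching (rel speed -1 <= 0)
Pair (1,2): pos 11,16 vel 3,2 -> gap=5, closing at 1/unit, collide at t=5
Pair (2,3): pos 16,17 vel 2,-2 -> gap=1, closing at 4/unit, collide at t=1/4
Earliest collision: t=1/4 between 2 and 3

Answer: 1/4 2 3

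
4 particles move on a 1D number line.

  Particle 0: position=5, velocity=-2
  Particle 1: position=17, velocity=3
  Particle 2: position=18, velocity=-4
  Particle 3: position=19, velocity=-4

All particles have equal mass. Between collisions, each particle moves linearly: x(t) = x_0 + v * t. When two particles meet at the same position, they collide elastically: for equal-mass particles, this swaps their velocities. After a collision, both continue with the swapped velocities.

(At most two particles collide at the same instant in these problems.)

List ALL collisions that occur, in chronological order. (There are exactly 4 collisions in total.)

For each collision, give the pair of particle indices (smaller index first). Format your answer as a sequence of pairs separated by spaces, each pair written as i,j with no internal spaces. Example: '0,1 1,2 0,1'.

Collision at t=1/7: particles 1 and 2 swap velocities; positions: p0=33/7 p1=122/7 p2=122/7 p3=129/7; velocities now: v0=-2 v1=-4 v2=3 v3=-4
Collision at t=2/7: particles 2 and 3 swap velocities; positions: p0=31/7 p1=118/7 p2=125/7 p3=125/7; velocities now: v0=-2 v1=-4 v2=-4 v3=3
Collision at t=13/2: particles 0 and 1 swap velocities; positions: p0=-8 p1=-8 p2=-7 p3=73/2; velocities now: v0=-4 v1=-2 v2=-4 v3=3
Collision at t=7: particles 1 and 2 swap velocities; positions: p0=-10 p1=-9 p2=-9 p3=38; velocities now: v0=-4 v1=-4 v2=-2 v3=3

Answer: 1,2 2,3 0,1 1,2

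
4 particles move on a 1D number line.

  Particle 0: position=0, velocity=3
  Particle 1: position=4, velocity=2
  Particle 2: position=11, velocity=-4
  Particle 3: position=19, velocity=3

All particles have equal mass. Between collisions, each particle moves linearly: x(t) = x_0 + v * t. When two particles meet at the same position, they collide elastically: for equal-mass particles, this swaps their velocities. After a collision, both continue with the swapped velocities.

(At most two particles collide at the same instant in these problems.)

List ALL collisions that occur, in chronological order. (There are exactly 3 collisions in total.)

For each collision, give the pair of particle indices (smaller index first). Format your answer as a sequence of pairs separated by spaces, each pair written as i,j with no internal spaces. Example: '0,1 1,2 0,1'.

Answer: 1,2 0,1 1,2

Derivation:
Collision at t=7/6: particles 1 and 2 swap velocities; positions: p0=7/2 p1=19/3 p2=19/3 p3=45/2; velocities now: v0=3 v1=-4 v2=2 v3=3
Collision at t=11/7: particles 0 and 1 swap velocities; positions: p0=33/7 p1=33/7 p2=50/7 p3=166/7; velocities now: v0=-4 v1=3 v2=2 v3=3
Collision at t=4: particles 1 and 2 swap velocities; positions: p0=-5 p1=12 p2=12 p3=31; velocities now: v0=-4 v1=2 v2=3 v3=3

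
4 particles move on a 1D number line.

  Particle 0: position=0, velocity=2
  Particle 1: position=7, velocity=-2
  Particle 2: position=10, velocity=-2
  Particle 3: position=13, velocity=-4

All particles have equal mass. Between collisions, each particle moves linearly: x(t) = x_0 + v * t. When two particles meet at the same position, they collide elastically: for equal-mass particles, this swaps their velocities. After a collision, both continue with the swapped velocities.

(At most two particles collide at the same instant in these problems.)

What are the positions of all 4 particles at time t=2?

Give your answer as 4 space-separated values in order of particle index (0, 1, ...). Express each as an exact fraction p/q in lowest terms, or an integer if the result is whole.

Answer: 3 4 5 6

Derivation:
Collision at t=3/2: particles 2 and 3 swap velocities; positions: p0=3 p1=4 p2=7 p3=7; velocities now: v0=2 v1=-2 v2=-4 v3=-2
Collision at t=7/4: particles 0 and 1 swap velocities; positions: p0=7/2 p1=7/2 p2=6 p3=13/2; velocities now: v0=-2 v1=2 v2=-4 v3=-2
Advance to t=2 (no further collisions before then); velocities: v0=-2 v1=2 v2=-4 v3=-2; positions = 3 4 5 6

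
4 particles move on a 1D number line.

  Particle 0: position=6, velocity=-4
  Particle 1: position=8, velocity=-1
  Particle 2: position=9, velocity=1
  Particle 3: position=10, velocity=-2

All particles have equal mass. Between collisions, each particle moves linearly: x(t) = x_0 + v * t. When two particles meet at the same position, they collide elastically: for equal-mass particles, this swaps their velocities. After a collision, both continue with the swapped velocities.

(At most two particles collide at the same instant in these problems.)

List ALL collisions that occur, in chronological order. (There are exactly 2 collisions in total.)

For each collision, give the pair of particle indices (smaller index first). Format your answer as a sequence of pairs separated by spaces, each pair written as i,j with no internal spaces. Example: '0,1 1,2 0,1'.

Answer: 2,3 1,2

Derivation:
Collision at t=1/3: particles 2 and 3 swap velocities; positions: p0=14/3 p1=23/3 p2=28/3 p3=28/3; velocities now: v0=-4 v1=-1 v2=-2 v3=1
Collision at t=2: particles 1 and 2 swap velocities; positions: p0=-2 p1=6 p2=6 p3=11; velocities now: v0=-4 v1=-2 v2=-1 v3=1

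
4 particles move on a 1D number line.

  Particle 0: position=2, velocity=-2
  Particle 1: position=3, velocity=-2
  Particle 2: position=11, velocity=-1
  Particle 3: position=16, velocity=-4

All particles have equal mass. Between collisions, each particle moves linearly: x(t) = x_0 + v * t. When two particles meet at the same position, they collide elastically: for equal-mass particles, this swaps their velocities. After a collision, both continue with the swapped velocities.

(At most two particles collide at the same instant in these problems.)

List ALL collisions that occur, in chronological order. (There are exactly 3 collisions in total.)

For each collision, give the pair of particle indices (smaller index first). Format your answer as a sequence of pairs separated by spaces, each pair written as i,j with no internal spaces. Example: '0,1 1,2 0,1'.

Collision at t=5/3: particles 2 and 3 swap velocities; positions: p0=-4/3 p1=-1/3 p2=28/3 p3=28/3; velocities now: v0=-2 v1=-2 v2=-4 v3=-1
Collision at t=13/2: particles 1 and 2 swap velocities; positions: p0=-11 p1=-10 p2=-10 p3=9/2; velocities now: v0=-2 v1=-4 v2=-2 v3=-1
Collision at t=7: particles 0 and 1 swap velocities; positions: p0=-12 p1=-12 p2=-11 p3=4; velocities now: v0=-4 v1=-2 v2=-2 v3=-1

Answer: 2,3 1,2 0,1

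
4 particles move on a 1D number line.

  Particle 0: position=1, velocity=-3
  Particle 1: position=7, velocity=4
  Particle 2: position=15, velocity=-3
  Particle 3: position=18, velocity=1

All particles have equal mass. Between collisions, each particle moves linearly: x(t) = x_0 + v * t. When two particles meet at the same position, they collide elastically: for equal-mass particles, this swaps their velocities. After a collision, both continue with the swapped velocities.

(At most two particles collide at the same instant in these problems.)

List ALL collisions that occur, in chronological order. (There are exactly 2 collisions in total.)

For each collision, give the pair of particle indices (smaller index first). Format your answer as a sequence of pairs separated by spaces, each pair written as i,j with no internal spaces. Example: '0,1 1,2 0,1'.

Answer: 1,2 2,3

Derivation:
Collision at t=8/7: particles 1 and 2 swap velocities; positions: p0=-17/7 p1=81/7 p2=81/7 p3=134/7; velocities now: v0=-3 v1=-3 v2=4 v3=1
Collision at t=11/3: particles 2 and 3 swap velocities; positions: p0=-10 p1=4 p2=65/3 p3=65/3; velocities now: v0=-3 v1=-3 v2=1 v3=4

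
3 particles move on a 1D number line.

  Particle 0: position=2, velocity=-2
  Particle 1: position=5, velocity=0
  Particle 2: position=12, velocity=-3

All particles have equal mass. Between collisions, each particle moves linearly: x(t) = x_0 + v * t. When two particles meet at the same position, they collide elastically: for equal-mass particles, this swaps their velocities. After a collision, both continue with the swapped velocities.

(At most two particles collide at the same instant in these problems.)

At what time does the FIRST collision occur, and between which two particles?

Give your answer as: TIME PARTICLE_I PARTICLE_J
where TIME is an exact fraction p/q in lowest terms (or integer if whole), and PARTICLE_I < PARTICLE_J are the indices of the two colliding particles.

Answer: 7/3 1 2

Derivation:
Pair (0,1): pos 2,5 vel -2,0 -> not approaching (rel speed -2 <= 0)
Pair (1,2): pos 5,12 vel 0,-3 -> gap=7, closing at 3/unit, collide at t=7/3
Earliest collision: t=7/3 between 1 and 2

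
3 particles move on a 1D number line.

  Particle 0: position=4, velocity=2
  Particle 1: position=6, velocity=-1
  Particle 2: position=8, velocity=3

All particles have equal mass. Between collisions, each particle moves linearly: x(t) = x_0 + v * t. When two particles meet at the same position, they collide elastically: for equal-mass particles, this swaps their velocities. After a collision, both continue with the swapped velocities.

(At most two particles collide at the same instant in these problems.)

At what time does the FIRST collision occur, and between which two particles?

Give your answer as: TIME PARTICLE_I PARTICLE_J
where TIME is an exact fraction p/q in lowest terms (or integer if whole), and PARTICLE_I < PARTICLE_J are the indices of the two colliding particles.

Answer: 2/3 0 1

Derivation:
Pair (0,1): pos 4,6 vel 2,-1 -> gap=2, closing at 3/unit, collide at t=2/3
Pair (1,2): pos 6,8 vel -1,3 -> not approaching (rel speed -4 <= 0)
Earliest collision: t=2/3 between 0 and 1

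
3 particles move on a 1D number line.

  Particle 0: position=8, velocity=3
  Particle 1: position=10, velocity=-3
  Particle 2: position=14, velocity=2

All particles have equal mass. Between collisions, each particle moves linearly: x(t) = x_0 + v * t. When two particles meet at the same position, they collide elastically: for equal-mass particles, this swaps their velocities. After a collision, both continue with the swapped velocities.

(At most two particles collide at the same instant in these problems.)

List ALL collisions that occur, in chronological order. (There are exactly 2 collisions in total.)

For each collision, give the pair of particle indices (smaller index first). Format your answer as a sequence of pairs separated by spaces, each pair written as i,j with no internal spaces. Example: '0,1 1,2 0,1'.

Answer: 0,1 1,2

Derivation:
Collision at t=1/3: particles 0 and 1 swap velocities; positions: p0=9 p1=9 p2=44/3; velocities now: v0=-3 v1=3 v2=2
Collision at t=6: particles 1 and 2 swap velocities; positions: p0=-8 p1=26 p2=26; velocities now: v0=-3 v1=2 v2=3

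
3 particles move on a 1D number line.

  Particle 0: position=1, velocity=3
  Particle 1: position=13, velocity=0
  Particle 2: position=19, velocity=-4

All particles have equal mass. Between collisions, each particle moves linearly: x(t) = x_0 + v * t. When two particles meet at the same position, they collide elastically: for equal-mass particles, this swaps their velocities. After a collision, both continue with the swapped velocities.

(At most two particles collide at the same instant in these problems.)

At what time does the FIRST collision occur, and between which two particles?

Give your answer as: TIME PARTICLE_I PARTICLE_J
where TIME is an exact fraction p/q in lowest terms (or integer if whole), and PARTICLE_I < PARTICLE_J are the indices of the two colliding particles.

Pair (0,1): pos 1,13 vel 3,0 -> gap=12, closing at 3/unit, collide at t=4
Pair (1,2): pos 13,19 vel 0,-4 -> gap=6, closing at 4/unit, collide at t=3/2
Earliest collision: t=3/2 between 1 and 2

Answer: 3/2 1 2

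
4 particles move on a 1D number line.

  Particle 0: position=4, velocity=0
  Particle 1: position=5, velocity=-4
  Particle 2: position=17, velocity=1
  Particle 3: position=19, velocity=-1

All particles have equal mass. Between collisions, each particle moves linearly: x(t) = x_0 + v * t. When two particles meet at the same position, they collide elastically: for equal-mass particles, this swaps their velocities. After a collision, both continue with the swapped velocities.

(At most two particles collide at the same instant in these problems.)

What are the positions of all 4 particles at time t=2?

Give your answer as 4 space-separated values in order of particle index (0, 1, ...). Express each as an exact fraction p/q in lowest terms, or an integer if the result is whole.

Answer: -3 4 17 19

Derivation:
Collision at t=1/4: particles 0 and 1 swap velocities; positions: p0=4 p1=4 p2=69/4 p3=75/4; velocities now: v0=-4 v1=0 v2=1 v3=-1
Collision at t=1: particles 2 and 3 swap velocities; positions: p0=1 p1=4 p2=18 p3=18; velocities now: v0=-4 v1=0 v2=-1 v3=1
Advance to t=2 (no further collisions before then); velocities: v0=-4 v1=0 v2=-1 v3=1; positions = -3 4 17 19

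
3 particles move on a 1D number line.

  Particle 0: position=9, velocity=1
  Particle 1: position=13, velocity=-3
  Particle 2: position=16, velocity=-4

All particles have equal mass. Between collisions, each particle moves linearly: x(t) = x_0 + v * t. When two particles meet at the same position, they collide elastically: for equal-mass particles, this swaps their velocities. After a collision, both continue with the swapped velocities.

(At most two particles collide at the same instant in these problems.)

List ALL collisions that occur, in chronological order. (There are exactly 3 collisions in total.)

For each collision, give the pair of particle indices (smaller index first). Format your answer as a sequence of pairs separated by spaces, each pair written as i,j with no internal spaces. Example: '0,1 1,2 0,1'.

Answer: 0,1 1,2 0,1

Derivation:
Collision at t=1: particles 0 and 1 swap velocities; positions: p0=10 p1=10 p2=12; velocities now: v0=-3 v1=1 v2=-4
Collision at t=7/5: particles 1 and 2 swap velocities; positions: p0=44/5 p1=52/5 p2=52/5; velocities now: v0=-3 v1=-4 v2=1
Collision at t=3: particles 0 and 1 swap velocities; positions: p0=4 p1=4 p2=12; velocities now: v0=-4 v1=-3 v2=1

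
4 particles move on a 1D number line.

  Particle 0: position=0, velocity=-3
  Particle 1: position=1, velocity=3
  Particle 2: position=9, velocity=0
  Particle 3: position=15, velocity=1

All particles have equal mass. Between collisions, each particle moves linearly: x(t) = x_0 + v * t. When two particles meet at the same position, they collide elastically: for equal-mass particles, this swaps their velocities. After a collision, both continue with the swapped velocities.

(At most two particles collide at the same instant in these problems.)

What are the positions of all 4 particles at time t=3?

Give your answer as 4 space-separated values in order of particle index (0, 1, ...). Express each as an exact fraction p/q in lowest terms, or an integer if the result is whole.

Collision at t=8/3: particles 1 and 2 swap velocities; positions: p0=-8 p1=9 p2=9 p3=53/3; velocities now: v0=-3 v1=0 v2=3 v3=1
Advance to t=3 (no further collisions before then); velocities: v0=-3 v1=0 v2=3 v3=1; positions = -9 9 10 18

Answer: -9 9 10 18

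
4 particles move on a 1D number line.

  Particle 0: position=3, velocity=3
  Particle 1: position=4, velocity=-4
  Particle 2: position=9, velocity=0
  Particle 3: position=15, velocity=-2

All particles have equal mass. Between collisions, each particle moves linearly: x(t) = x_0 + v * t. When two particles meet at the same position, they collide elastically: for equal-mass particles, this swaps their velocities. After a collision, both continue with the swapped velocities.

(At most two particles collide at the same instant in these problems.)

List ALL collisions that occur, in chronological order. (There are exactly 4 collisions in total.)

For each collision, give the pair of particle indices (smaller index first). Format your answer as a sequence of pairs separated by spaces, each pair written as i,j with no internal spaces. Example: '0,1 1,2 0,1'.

Answer: 0,1 1,2 2,3 1,2

Derivation:
Collision at t=1/7: particles 0 and 1 swap velocities; positions: p0=24/7 p1=24/7 p2=9 p3=103/7; velocities now: v0=-4 v1=3 v2=0 v3=-2
Collision at t=2: particles 1 and 2 swap velocities; positions: p0=-4 p1=9 p2=9 p3=11; velocities now: v0=-4 v1=0 v2=3 v3=-2
Collision at t=12/5: particles 2 and 3 swap velocities; positions: p0=-28/5 p1=9 p2=51/5 p3=51/5; velocities now: v0=-4 v1=0 v2=-2 v3=3
Collision at t=3: particles 1 and 2 swap velocities; positions: p0=-8 p1=9 p2=9 p3=12; velocities now: v0=-4 v1=-2 v2=0 v3=3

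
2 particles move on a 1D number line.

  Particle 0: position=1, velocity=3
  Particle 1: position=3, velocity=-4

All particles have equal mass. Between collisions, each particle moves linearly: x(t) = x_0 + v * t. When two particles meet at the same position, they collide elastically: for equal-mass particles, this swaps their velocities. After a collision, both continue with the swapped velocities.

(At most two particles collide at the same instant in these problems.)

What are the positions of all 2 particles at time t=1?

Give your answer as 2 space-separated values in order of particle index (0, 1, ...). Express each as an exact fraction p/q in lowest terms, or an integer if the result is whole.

Answer: -1 4

Derivation:
Collision at t=2/7: particles 0 and 1 swap velocities; positions: p0=13/7 p1=13/7; velocities now: v0=-4 v1=3
Advance to t=1 (no further collisions before then); velocities: v0=-4 v1=3; positions = -1 4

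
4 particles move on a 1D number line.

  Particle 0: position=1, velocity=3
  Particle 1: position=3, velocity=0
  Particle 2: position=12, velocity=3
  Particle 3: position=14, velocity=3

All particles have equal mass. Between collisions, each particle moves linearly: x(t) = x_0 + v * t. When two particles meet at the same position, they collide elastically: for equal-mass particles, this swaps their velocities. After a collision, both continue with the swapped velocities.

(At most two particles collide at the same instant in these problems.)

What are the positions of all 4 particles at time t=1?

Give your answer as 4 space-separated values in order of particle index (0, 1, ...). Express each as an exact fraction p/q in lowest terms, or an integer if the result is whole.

Collision at t=2/3: particles 0 and 1 swap velocities; positions: p0=3 p1=3 p2=14 p3=16; velocities now: v0=0 v1=3 v2=3 v3=3
Advance to t=1 (no further collisions before then); velocities: v0=0 v1=3 v2=3 v3=3; positions = 3 4 15 17

Answer: 3 4 15 17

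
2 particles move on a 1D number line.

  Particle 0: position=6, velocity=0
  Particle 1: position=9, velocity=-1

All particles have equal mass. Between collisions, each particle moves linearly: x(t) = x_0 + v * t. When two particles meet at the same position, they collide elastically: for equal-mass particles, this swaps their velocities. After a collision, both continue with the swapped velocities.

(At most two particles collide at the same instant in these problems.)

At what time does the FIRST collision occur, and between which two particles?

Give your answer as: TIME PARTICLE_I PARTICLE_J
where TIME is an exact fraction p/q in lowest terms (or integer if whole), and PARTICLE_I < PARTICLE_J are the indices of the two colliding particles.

Pair (0,1): pos 6,9 vel 0,-1 -> gap=3, closing at 1/unit, collide at t=3
Earliest collision: t=3 between 0 and 1

Answer: 3 0 1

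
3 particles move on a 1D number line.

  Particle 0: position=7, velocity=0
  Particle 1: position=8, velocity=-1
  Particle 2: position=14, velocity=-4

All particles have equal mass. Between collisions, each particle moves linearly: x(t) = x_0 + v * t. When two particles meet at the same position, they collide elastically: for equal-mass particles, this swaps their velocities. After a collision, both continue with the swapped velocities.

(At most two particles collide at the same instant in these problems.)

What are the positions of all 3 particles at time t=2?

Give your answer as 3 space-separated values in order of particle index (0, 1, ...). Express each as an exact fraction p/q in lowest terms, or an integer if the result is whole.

Collision at t=1: particles 0 and 1 swap velocities; positions: p0=7 p1=7 p2=10; velocities now: v0=-1 v1=0 v2=-4
Collision at t=7/4: particles 1 and 2 swap velocities; positions: p0=25/4 p1=7 p2=7; velocities now: v0=-1 v1=-4 v2=0
Collision at t=2: particles 0 and 1 swap velocities; positions: p0=6 p1=6 p2=7; velocities now: v0=-4 v1=-1 v2=0
Advance to t=2 (no further collisions before then); velocities: v0=-4 v1=-1 v2=0; positions = 6 6 7

Answer: 6 6 7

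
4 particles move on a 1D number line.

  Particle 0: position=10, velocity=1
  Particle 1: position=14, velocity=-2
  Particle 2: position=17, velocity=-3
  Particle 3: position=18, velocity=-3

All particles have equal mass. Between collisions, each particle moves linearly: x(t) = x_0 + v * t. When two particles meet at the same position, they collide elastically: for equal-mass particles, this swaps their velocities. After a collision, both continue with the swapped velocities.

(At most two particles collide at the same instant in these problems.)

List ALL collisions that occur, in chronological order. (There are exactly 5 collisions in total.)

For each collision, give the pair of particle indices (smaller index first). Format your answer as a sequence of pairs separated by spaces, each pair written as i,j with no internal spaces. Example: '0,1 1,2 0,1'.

Collision at t=4/3: particles 0 and 1 swap velocities; positions: p0=34/3 p1=34/3 p2=13 p3=14; velocities now: v0=-2 v1=1 v2=-3 v3=-3
Collision at t=7/4: particles 1 and 2 swap velocities; positions: p0=21/2 p1=47/4 p2=47/4 p3=51/4; velocities now: v0=-2 v1=-3 v2=1 v3=-3
Collision at t=2: particles 2 and 3 swap velocities; positions: p0=10 p1=11 p2=12 p3=12; velocities now: v0=-2 v1=-3 v2=-3 v3=1
Collision at t=3: particles 0 and 1 swap velocities; positions: p0=8 p1=8 p2=9 p3=13; velocities now: v0=-3 v1=-2 v2=-3 v3=1
Collision at t=4: particles 1 and 2 swap velocities; positions: p0=5 p1=6 p2=6 p3=14; velocities now: v0=-3 v1=-3 v2=-2 v3=1

Answer: 0,1 1,2 2,3 0,1 1,2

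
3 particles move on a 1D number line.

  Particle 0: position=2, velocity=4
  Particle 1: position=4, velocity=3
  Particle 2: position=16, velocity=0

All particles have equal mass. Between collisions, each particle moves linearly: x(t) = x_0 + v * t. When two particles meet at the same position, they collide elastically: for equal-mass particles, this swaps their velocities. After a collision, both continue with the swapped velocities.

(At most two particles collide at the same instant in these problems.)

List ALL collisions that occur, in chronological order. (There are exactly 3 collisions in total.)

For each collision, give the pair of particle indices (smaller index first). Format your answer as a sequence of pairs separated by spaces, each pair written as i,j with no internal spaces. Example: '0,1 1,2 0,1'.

Collision at t=2: particles 0 and 1 swap velocities; positions: p0=10 p1=10 p2=16; velocities now: v0=3 v1=4 v2=0
Collision at t=7/2: particles 1 and 2 swap velocities; positions: p0=29/2 p1=16 p2=16; velocities now: v0=3 v1=0 v2=4
Collision at t=4: particles 0 and 1 swap velocities; positions: p0=16 p1=16 p2=18; velocities now: v0=0 v1=3 v2=4

Answer: 0,1 1,2 0,1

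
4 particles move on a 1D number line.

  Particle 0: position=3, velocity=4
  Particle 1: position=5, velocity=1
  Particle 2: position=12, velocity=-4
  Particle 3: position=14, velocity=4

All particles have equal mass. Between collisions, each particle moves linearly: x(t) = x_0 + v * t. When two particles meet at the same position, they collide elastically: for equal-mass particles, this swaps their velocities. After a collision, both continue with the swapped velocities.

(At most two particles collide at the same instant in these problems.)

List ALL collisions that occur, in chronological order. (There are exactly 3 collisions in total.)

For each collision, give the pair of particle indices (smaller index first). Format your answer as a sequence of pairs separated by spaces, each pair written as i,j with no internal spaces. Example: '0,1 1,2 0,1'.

Collision at t=2/3: particles 0 and 1 swap velocities; positions: p0=17/3 p1=17/3 p2=28/3 p3=50/3; velocities now: v0=1 v1=4 v2=-4 v3=4
Collision at t=9/8: particles 1 and 2 swap velocities; positions: p0=49/8 p1=15/2 p2=15/2 p3=37/2; velocities now: v0=1 v1=-4 v2=4 v3=4
Collision at t=7/5: particles 0 and 1 swap velocities; positions: p0=32/5 p1=32/5 p2=43/5 p3=98/5; velocities now: v0=-4 v1=1 v2=4 v3=4

Answer: 0,1 1,2 0,1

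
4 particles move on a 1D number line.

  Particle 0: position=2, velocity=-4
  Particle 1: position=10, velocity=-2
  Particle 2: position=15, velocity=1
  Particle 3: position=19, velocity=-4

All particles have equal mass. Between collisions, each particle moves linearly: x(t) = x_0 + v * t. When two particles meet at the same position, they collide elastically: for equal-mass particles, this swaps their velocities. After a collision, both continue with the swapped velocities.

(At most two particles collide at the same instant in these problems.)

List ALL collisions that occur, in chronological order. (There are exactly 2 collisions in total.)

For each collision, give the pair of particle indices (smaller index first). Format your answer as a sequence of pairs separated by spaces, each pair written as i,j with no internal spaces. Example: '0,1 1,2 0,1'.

Answer: 2,3 1,2

Derivation:
Collision at t=4/5: particles 2 and 3 swap velocities; positions: p0=-6/5 p1=42/5 p2=79/5 p3=79/5; velocities now: v0=-4 v1=-2 v2=-4 v3=1
Collision at t=9/2: particles 1 and 2 swap velocities; positions: p0=-16 p1=1 p2=1 p3=39/2; velocities now: v0=-4 v1=-4 v2=-2 v3=1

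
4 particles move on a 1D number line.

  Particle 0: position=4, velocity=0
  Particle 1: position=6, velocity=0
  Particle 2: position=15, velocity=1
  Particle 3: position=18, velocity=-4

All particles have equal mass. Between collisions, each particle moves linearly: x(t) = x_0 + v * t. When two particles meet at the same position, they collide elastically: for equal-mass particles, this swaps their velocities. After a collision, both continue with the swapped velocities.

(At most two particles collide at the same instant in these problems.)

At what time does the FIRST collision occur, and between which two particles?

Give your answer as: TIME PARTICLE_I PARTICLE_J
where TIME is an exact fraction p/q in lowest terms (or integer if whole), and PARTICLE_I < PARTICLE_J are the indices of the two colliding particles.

Pair (0,1): pos 4,6 vel 0,0 -> not approaching (rel speed 0 <= 0)
Pair (1,2): pos 6,15 vel 0,1 -> not approaching (rel speed -1 <= 0)
Pair (2,3): pos 15,18 vel 1,-4 -> gap=3, closing at 5/unit, collide at t=3/5
Earliest collision: t=3/5 between 2 and 3

Answer: 3/5 2 3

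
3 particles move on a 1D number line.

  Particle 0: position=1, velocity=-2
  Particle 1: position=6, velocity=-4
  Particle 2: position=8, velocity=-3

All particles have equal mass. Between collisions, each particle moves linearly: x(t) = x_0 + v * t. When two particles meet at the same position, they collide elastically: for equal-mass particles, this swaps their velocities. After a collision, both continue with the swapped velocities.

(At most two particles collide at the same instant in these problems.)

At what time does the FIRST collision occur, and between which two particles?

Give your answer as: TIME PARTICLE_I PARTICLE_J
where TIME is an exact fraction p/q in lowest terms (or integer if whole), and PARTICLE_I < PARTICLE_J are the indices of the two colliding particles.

Pair (0,1): pos 1,6 vel -2,-4 -> gap=5, closing at 2/unit, collide at t=5/2
Pair (1,2): pos 6,8 vel -4,-3 -> not approaching (rel speed -1 <= 0)
Earliest collision: t=5/2 between 0 and 1

Answer: 5/2 0 1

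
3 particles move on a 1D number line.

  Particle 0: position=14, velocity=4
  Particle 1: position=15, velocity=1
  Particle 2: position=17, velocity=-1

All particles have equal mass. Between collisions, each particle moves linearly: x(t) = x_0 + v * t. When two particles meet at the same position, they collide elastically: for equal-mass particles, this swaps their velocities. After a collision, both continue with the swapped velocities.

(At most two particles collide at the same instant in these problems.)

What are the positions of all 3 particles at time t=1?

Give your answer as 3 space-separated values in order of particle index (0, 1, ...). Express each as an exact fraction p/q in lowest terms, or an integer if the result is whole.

Collision at t=1/3: particles 0 and 1 swap velocities; positions: p0=46/3 p1=46/3 p2=50/3; velocities now: v0=1 v1=4 v2=-1
Collision at t=3/5: particles 1 and 2 swap velocities; positions: p0=78/5 p1=82/5 p2=82/5; velocities now: v0=1 v1=-1 v2=4
Collision at t=1: particles 0 and 1 swap velocities; positions: p0=16 p1=16 p2=18; velocities now: v0=-1 v1=1 v2=4
Advance to t=1 (no further collisions before then); velocities: v0=-1 v1=1 v2=4; positions = 16 16 18

Answer: 16 16 18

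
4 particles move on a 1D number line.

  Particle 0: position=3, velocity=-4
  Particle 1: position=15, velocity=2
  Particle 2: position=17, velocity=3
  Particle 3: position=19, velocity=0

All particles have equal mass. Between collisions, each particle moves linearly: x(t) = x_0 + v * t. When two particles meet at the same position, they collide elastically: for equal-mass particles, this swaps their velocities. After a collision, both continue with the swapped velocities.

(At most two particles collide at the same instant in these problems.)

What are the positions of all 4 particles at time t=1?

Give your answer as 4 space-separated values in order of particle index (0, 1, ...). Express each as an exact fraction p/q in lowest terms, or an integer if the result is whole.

Collision at t=2/3: particles 2 and 3 swap velocities; positions: p0=1/3 p1=49/3 p2=19 p3=19; velocities now: v0=-4 v1=2 v2=0 v3=3
Advance to t=1 (no further collisions before then); velocities: v0=-4 v1=2 v2=0 v3=3; positions = -1 17 19 20

Answer: -1 17 19 20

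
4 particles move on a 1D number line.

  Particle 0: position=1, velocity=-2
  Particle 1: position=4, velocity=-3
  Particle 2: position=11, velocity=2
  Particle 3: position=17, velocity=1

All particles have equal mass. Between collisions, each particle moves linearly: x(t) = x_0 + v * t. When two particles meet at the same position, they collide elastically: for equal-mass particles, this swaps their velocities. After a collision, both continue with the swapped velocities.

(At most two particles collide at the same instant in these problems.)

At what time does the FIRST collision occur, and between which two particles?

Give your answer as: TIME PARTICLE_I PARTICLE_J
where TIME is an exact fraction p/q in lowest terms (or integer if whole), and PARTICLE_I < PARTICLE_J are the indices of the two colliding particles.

Answer: 3 0 1

Derivation:
Pair (0,1): pos 1,4 vel -2,-3 -> gap=3, closing at 1/unit, collide at t=3
Pair (1,2): pos 4,11 vel -3,2 -> not approaching (rel speed -5 <= 0)
Pair (2,3): pos 11,17 vel 2,1 -> gap=6, closing at 1/unit, collide at t=6
Earliest collision: t=3 between 0 and 1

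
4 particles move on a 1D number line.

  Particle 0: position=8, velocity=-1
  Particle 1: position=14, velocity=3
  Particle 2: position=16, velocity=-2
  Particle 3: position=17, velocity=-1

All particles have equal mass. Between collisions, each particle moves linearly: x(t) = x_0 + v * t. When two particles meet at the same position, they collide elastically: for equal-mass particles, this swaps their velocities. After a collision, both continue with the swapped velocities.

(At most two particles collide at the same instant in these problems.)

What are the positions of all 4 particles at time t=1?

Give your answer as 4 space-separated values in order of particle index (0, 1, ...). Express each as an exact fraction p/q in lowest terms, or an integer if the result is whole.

Answer: 7 14 16 17

Derivation:
Collision at t=2/5: particles 1 and 2 swap velocities; positions: p0=38/5 p1=76/5 p2=76/5 p3=83/5; velocities now: v0=-1 v1=-2 v2=3 v3=-1
Collision at t=3/4: particles 2 and 3 swap velocities; positions: p0=29/4 p1=29/2 p2=65/4 p3=65/4; velocities now: v0=-1 v1=-2 v2=-1 v3=3
Advance to t=1 (no further collisions before then); velocities: v0=-1 v1=-2 v2=-1 v3=3; positions = 7 14 16 17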